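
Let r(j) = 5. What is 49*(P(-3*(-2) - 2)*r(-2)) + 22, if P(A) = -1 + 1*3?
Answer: 512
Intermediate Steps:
P(A) = 2 (P(A) = -1 + 3 = 2)
49*(P(-3*(-2) - 2)*r(-2)) + 22 = 49*(2*5) + 22 = 49*10 + 22 = 490 + 22 = 512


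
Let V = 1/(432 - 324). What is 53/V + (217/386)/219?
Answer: 483872833/84534 ≈ 5724.0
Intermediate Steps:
V = 1/108 ≈ 0.0092593
53/V + (217/386)/219 = 53/(1/108) + (217/386)/219 = 53*108 + (217*(1/386))*(1/219) = 5724 + (217/386)*(1/219) = 5724 + 217/84534 = 483872833/84534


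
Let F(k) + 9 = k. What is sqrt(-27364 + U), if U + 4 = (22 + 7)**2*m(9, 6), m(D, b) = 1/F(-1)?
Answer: I*sqrt(2745210)/10 ≈ 165.69*I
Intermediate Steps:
F(k) = -9 + k
m(D, b) = -1/10 (m(D, b) = 1/(-9 - 1) = 1/(-10) = -1/10)
U = -881/10 (U = -4 + (22 + 7)**2*(-1/10) = -4 + 29**2*(-1/10) = -4 + 841*(-1/10) = -4 - 841/10 = -881/10 ≈ -88.100)
sqrt(-27364 + U) = sqrt(-27364 - 881/10) = sqrt(-274521/10) = I*sqrt(2745210)/10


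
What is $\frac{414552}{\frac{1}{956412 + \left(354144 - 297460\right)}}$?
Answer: $419980972992$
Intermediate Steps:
$\frac{414552}{\frac{1}{956412 + \left(354144 - 297460\right)}} = \frac{414552}{\frac{1}{956412 + 56684}} = \frac{414552}{\frac{1}{1013096}} = 414552 \frac{1}{\frac{1}{1013096}} = 414552 \cdot 1013096 = 419980972992$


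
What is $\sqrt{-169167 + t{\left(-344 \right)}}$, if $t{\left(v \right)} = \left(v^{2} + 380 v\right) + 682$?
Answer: $i \sqrt{180869} \approx 425.29 i$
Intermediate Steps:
$t{\left(v \right)} = 682 + v^{2} + 380 v$
$\sqrt{-169167 + t{\left(-344 \right)}} = \sqrt{-169167 + \left(682 + \left(-344\right)^{2} + 380 \left(-344\right)\right)} = \sqrt{-169167 + \left(682 + 118336 - 130720\right)} = \sqrt{-169167 - 11702} = \sqrt{-180869} = i \sqrt{180869}$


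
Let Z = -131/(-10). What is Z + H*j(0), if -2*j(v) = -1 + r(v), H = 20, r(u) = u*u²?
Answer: 231/10 ≈ 23.100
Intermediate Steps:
Z = 131/10 (Z = -131*(-⅒) = 131/10 ≈ 13.100)
r(u) = u³
j(v) = ½ - v³/2 (j(v) = -(-1 + v³)/2 = ½ - v³/2)
Z + H*j(0) = 131/10 + 20*(½ - ½*0³) = 131/10 + 20*(½ - ½*0) = 131/10 + 20*(½ + 0) = 131/10 + 20*(½) = 131/10 + 10 = 231/10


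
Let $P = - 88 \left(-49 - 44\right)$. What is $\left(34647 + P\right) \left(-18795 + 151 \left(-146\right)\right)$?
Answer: $-1749260871$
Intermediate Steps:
$P = 8184$ ($P = \left(-88\right) \left(-93\right) = 8184$)
$\left(34647 + P\right) \left(-18795 + 151 \left(-146\right)\right) = \left(34647 + 8184\right) \left(-18795 + 151 \left(-146\right)\right) = 42831 \left(-18795 - 22046\right) = 42831 \left(-40841\right) = -1749260871$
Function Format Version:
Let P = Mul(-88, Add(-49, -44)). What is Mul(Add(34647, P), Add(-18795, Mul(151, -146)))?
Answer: -1749260871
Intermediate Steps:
P = 8184 (P = Mul(-88, -93) = 8184)
Mul(Add(34647, P), Add(-18795, Mul(151, -146))) = Mul(Add(34647, 8184), Add(-18795, Mul(151, -146))) = Mul(42831, Add(-18795, -22046)) = Mul(42831, -40841) = -1749260871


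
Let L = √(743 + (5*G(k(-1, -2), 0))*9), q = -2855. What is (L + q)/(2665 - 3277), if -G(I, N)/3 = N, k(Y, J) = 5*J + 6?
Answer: 2855/612 - √743/612 ≈ 4.6205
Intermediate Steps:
k(Y, J) = 6 + 5*J
G(I, N) = -3*N
L = √743 (L = √(743 + (5*(-3*0))*9) = √(743 + (5*0)*9) = √(743 + 0*9) = √(743 + 0) = √743 ≈ 27.258)
(L + q)/(2665 - 3277) = (√743 - 2855)/(2665 - 3277) = (-2855 + √743)/(-612) = (-2855 + √743)*(-1/612) = 2855/612 - √743/612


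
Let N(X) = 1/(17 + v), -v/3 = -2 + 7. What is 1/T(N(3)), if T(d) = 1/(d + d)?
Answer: 1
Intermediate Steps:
v = -15 (v = -3*(-2 + 7) = -3*5 = -15)
N(X) = ½ (N(X) = 1/(17 - 15) = 1/2 = ½)
T(d) = 1/(2*d)
1/T(N(3)) = 1/(1/(2*(½))) = 1/((½)*2) = 1/1 = 1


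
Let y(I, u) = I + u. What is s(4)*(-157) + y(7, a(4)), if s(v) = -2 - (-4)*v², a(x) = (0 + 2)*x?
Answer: -9719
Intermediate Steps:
a(x) = 2*x
s(v) = -2 + 4*v²
s(4)*(-157) + y(7, a(4)) = (-2 + 4*4²)*(-157) + (7 + 2*4) = (-2 + 4*16)*(-157) + (7 + 8) = (-2 + 64)*(-157) + 15 = 62*(-157) + 15 = -9734 + 15 = -9719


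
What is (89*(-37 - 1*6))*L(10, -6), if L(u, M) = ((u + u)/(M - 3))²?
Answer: -1530800/81 ≈ -18899.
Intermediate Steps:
L(u, M) = 4*u²/(-3 + M)² (L(u, M) = ((2*u)/(-3 + M))² = (2*u/(-3 + M))² = 4*u²/(-3 + M)²)
(89*(-37 - 1*6))*L(10, -6) = (89*(-37 - 1*6))*(4*10²/(-3 - 6)²) = (89*(-37 - 6))*(4*100/(-9)²) = (89*(-43))*(4*100*(1/81)) = -3827*400/81 = -1530800/81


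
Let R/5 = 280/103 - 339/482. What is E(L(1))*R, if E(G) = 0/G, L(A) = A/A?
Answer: 0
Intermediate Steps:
R = 500215/49646 (R = 5*(280/103 - 339/482) = 5*(100043/49646) = 500215/49646 ≈ 10.076)
L(A) = 1
E(G) = 0
E(L(1))*R = 0*(500215/49646) = 0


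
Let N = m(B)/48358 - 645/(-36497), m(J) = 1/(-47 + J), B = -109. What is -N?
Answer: -4865745463/275327820456 ≈ -0.017673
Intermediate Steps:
N = 4865745463/275327820456 (N = 1/(-47 - 109*48358) - 645/(-36497) = (1/48358)/(-156) - 645*(-1/36497) = -1/156*1/48358 + 645/36497 = -1/7543848 + 645/36497 = 4865745463/275327820456 ≈ 0.017673)
-N = -1*4865745463/275327820456 = -4865745463/275327820456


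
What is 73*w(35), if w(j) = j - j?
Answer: 0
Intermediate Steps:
w(j) = 0
73*w(35) = 73*0 = 0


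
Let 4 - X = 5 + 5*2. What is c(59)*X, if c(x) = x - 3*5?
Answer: -484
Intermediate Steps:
X = -11 (X = 4 - (5 + 5*2) = 4 - (5 + 10) = 4 - 1*15 = 4 - 15 = -11)
c(x) = -15 + x (c(x) = x - 15 = -15 + x)
c(59)*X = (-15 + 59)*(-11) = 44*(-11) = -484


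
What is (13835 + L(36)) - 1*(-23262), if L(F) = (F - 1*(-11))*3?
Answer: 37238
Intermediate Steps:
L(F) = 33 + 3*F (L(F) = (F + 11)*3 = (11 + F)*3 = 33 + 3*F)
(13835 + L(36)) - 1*(-23262) = (13835 + (33 + 3*36)) - 1*(-23262) = (13835 + (33 + 108)) + 23262 = (13835 + 141) + 23262 = 13976 + 23262 = 37238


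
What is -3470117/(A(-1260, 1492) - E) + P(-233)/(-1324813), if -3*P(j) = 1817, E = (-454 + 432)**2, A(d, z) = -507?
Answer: 13791770140010/3938669049 ≈ 3501.6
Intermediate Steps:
E = 484 (E = (-22)**2 = 484)
P(j) = -1817/3 (P(j) = -1/3*1817 = -1817/3)
-3470117/(A(-1260, 1492) - E) + P(-233)/(-1324813) = -3470117/(-507 - 1*484) - 1817/3/(-1324813) = -3470117/(-507 - 484) - 1817/3*(-1/1324813) = -3470117/(-991) + 1817/3974439 = -3470117*(-1/991) + 1817/3974439 = 3470117/991 + 1817/3974439 = 13791770140010/3938669049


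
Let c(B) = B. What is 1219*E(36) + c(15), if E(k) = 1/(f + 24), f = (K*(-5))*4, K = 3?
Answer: -679/36 ≈ -18.861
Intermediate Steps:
f = -60 (f = (3*(-5))*4 = -15*4 = -60)
E(k) = -1/36 (E(k) = 1/(-60 + 24) = 1/(-36) = -1/36)
1219*E(36) + c(15) = 1219*(-1/36) + 15 = -1219/36 + 15 = -679/36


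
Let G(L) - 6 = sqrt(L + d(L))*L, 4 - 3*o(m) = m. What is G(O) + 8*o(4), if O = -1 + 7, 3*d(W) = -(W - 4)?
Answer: 6 + 8*sqrt(3) ≈ 19.856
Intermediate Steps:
d(W) = 4/3 - W/3 (d(W) = (-(W - 4))/3 = (-(-4 + W))/3 = (4 - W)/3 = 4/3 - W/3)
O = 6
o(m) = 4/3 - m/3
G(L) = 6 + L*sqrt(4/3 + 2*L/3) (G(L) = 6 + sqrt(L + (4/3 - L/3))*L = 6 + sqrt(4/3 + 2*L/3)*L = 6 + L*sqrt(4/3 + 2*L/3))
G(O) + 8*o(4) = (6 + (1/3)*6*sqrt(12 + 6*6)) + 8*(4/3 - 1/3*4) = (6 + (1/3)*6*sqrt(12 + 36)) + 8*(4/3 - 4/3) = (6 + (1/3)*6*sqrt(48)) + 8*0 = (6 + (1/3)*6*(4*sqrt(3))) + 0 = (6 + 8*sqrt(3)) + 0 = 6 + 8*sqrt(3)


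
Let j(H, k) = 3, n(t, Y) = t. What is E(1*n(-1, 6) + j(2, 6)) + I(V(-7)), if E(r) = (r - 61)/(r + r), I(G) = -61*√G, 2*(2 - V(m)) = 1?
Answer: -59/4 - 61*√6/2 ≈ -89.459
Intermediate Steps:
V(m) = 3/2 (V(m) = 2 - ½*1 = 2 - ½ = 3/2)
E(r) = (-61 + r)/(2*r) (E(r) = (-61 + r)/((2*r)) = (-61 + r)*(1/(2*r)) = (-61 + r)/(2*r))
E(1*n(-1, 6) + j(2, 6)) + I(V(-7)) = (-61 + (1*(-1) + 3))/(2*(1*(-1) + 3)) - 61*√6/2 = (-61 + (-1 + 3))/(2*(-1 + 3)) - 61*√6/2 = (½)*(-61 + 2)/2 - 61*√6/2 = (½)*(½)*(-59) - 61*√6/2 = -59/4 - 61*√6/2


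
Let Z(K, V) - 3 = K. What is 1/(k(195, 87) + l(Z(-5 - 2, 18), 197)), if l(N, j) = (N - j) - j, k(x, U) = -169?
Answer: -1/567 ≈ -0.0017637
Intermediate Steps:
Z(K, V) = 3 + K
l(N, j) = N - 2*j
1/(k(195, 87) + l(Z(-5 - 2, 18), 197)) = 1/(-169 + ((3 + (-5 - 2)) - 2*197)) = 1/(-169 + ((3 - 7) - 394)) = 1/(-169 + (-4 - 394)) = 1/(-169 - 398) = 1/(-567) = -1/567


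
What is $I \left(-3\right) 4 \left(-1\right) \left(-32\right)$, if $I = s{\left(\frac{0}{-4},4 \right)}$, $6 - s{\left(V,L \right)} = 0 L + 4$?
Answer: $-768$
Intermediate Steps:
$s{\left(V,L \right)} = 2$ ($s{\left(V,L \right)} = 6 - \left(0 L + 4\right) = 6 - \left(0 + 4\right) = 6 - 4 = 2$)
$I = 2$
$I \left(-3\right) 4 \left(-1\right) \left(-32\right) = 2 \left(-3\right) 4 \left(-1\right) \left(-32\right) = 2 \left(\left(-12\right) \left(-1\right)\right) \left(-32\right) = 2 \cdot 12 \left(-32\right) = 24 \left(-32\right) = -768$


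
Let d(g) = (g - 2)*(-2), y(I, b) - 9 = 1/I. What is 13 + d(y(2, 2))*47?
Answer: -692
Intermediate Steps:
y(I, b) = 9 + 1/I
d(g) = 4 - 2*g (d(g) = (-2 + g)*(-2) = 4 - 2*g)
13 + d(y(2, 2))*47 = 13 + (4 - 2*(9 + 1/2))*47 = 13 + (4 - 2*(9 + ½))*47 = 13 + (4 - 2*19/2)*47 = 13 + (4 - 19)*47 = 13 - 15*47 = 13 - 705 = -692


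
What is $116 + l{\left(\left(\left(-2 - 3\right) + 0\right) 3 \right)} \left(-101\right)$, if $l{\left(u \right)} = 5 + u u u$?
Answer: $340486$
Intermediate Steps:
$l{\left(u \right)} = 5 + u^{3}$ ($l{\left(u \right)} = 5 + u u^{2} = 5 + u^{3}$)
$116 + l{\left(\left(\left(-2 - 3\right) + 0\right) 3 \right)} \left(-101\right) = 116 + \left(5 + \left(\left(\left(-2 - 3\right) + 0\right) 3\right)^{3}\right) \left(-101\right) = 116 + \left(5 + \left(\left(-5 + 0\right) 3\right)^{3}\right) \left(-101\right) = 116 + \left(5 + \left(\left(-5\right) 3\right)^{3}\right) \left(-101\right) = 116 + \left(5 + \left(-15\right)^{3}\right) \left(-101\right) = 116 + \left(5 - 3375\right) \left(-101\right) = 116 - -340370 = 116 + 340370 = 340486$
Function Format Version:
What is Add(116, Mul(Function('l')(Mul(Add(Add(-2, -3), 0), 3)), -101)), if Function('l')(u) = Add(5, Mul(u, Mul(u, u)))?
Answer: 340486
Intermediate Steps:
Function('l')(u) = Add(5, Pow(u, 3)) (Function('l')(u) = Add(5, Mul(u, Pow(u, 2))) = Add(5, Pow(u, 3)))
Add(116, Mul(Function('l')(Mul(Add(Add(-2, -3), 0), 3)), -101)) = Add(116, Mul(Add(5, Pow(Mul(Add(Add(-2, -3), 0), 3), 3)), -101)) = Add(116, Mul(Add(5, Pow(Mul(Add(-5, 0), 3), 3)), -101)) = Add(116, Mul(Add(5, Pow(Mul(-5, 3), 3)), -101)) = Add(116, Mul(Add(5, Pow(-15, 3)), -101)) = Add(116, Mul(Add(5, -3375), -101)) = Add(116, Mul(-3370, -101)) = Add(116, 340370) = 340486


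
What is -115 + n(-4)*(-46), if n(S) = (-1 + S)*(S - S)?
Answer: -115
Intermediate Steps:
n(S) = 0 (n(S) = (-1 + S)*0 = 0)
-115 + n(-4)*(-46) = -115 + 0*(-46) = -115 + 0 = -115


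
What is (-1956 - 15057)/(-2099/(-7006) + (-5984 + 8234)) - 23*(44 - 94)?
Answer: 18011245772/15765599 ≈ 1142.4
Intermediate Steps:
(-1956 - 15057)/(-2099/(-7006) + (-5984 + 8234)) - 23*(44 - 94) = -17013/(-2099*(-1/7006) + 2250) - 23*(-50) = -17013/(2099/7006 + 2250) + 1150 = -17013/15765599/7006 + 1150 = -17013*7006/15765599 + 1150 = -119193078/15765599 + 1150 = 18011245772/15765599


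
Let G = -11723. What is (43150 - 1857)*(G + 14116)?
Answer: 98814149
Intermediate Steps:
(43150 - 1857)*(G + 14116) = (43150 - 1857)*(-11723 + 14116) = 41293*2393 = 98814149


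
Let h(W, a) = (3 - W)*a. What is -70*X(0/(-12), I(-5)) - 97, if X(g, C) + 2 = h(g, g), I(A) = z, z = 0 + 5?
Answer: 43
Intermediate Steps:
h(W, a) = a*(3 - W)
z = 5
I(A) = 5
X(g, C) = -2 + g*(3 - g)
-70*X(0/(-12), I(-5)) - 97 = -70*(-2 - 0/(-12)*(-3 + 0/(-12))) - 97 = -70*(-2 - 0*(-1/12)*(-3 + 0*(-1/12))) - 97 = -70*(-2 - 1*0*(-3 + 0)) - 97 = -70*(-2 - 1*0*(-3)) - 97 = -70*(-2 + 0) - 97 = -70*(-2) - 97 = 140 - 97 = 43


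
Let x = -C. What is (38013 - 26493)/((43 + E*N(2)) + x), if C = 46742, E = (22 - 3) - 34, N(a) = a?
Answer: -11520/46729 ≈ -0.24653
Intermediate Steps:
E = -15 (E = 19 - 34 = -15)
x = -46742 (x = -1*46742 = -46742)
(38013 - 26493)/((43 + E*N(2)) + x) = (38013 - 26493)/((43 - 15*2) - 46742) = 11520/((43 - 30) - 46742) = 11520/(13 - 46742) = 11520/(-46729) = 11520*(-1/46729) = -11520/46729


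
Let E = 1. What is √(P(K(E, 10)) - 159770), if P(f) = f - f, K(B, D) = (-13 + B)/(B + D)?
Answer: I*√159770 ≈ 399.71*I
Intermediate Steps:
K(B, D) = (-13 + B)/(B + D)
P(f) = 0
√(P(K(E, 10)) - 159770) = √(0 - 159770) = √(-159770) = I*√159770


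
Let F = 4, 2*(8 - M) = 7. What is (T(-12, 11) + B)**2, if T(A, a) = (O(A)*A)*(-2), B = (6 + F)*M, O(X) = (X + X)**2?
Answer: 192349161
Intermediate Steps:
M = 9/2 (M = 8 - 1/2*7 = 8 - 7/2 = 9/2 ≈ 4.5000)
O(X) = 4*X**2 (O(X) = (2*X)**2 = 4*X**2)
B = 45 (B = (6 + 4)*(9/2) = 10*(9/2) = 45)
T(A, a) = -8*A**3 (T(A, a) = ((4*A**2)*A)*(-2) = (4*A**3)*(-2) = -8*A**3)
(T(-12, 11) + B)**2 = (-8*(-12)**3 + 45)**2 = (-8*(-1728) + 45)**2 = (13824 + 45)**2 = 13869**2 = 192349161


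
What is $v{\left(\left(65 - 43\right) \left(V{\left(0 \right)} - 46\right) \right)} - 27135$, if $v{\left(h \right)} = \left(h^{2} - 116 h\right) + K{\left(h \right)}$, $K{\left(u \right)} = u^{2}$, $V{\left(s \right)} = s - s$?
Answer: $2138545$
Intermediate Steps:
$V{\left(s \right)} = 0$
$v{\left(h \right)} = - 116 h + 2 h^{2}$ ($v{\left(h \right)} = \left(h^{2} - 116 h\right) + h^{2} = - 116 h + 2 h^{2}$)
$v{\left(\left(65 - 43\right) \left(V{\left(0 \right)} - 46\right) \right)} - 27135 = 2 \left(65 - 43\right) \left(0 - 46\right) \left(-58 + \left(65 - 43\right) \left(0 - 46\right)\right) - 27135 = 2 \cdot 22 \left(-46\right) \left(-58 + 22 \left(-46\right)\right) - 27135 = 2 \left(-1012\right) \left(-58 - 1012\right) - 27135 = 2 \left(-1012\right) \left(-1070\right) - 27135 = 2165680 - 27135 = 2138545$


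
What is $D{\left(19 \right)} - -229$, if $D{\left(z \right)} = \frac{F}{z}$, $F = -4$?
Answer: $\frac{4347}{19} \approx 228.79$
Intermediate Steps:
$D{\left(z \right)} = - \frac{4}{z}$
$D{\left(19 \right)} - -229 = - \frac{4}{19} - -229 = \left(-4\right) \frac{1}{19} + 229 = - \frac{4}{19} + 229 = \frac{4347}{19}$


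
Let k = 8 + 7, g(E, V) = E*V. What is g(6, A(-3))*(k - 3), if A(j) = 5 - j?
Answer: 576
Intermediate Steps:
k = 15
g(6, A(-3))*(k - 3) = (6*(5 - 1*(-3)))*(15 - 3) = (6*(5 + 3))*12 = (6*8)*12 = 48*12 = 576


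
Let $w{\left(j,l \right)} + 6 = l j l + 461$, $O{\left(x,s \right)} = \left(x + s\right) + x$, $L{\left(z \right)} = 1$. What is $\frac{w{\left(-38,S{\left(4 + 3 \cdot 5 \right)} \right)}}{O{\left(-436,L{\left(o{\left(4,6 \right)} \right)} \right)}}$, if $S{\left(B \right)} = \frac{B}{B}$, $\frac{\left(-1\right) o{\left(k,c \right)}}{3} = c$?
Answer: $- \frac{417}{871} \approx -0.47876$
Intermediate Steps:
$o{\left(k,c \right)} = - 3 c$
$O{\left(x,s \right)} = s + 2 x$ ($O{\left(x,s \right)} = \left(s + x\right) + x = s + 2 x$)
$S{\left(B \right)} = 1$
$w{\left(j,l \right)} = 455 + j l^{2}$ ($w{\left(j,l \right)} = -6 + \left(l j l + 461\right) = -6 + \left(j l l + 461\right) = -6 + \left(j l^{2} + 461\right) = -6 + \left(461 + j l^{2}\right) = 455 + j l^{2}$)
$\frac{w{\left(-38,S{\left(4 + 3 \cdot 5 \right)} \right)}}{O{\left(-436,L{\left(o{\left(4,6 \right)} \right)} \right)}} = \frac{455 - 38 \cdot 1^{2}}{1 + 2 \left(-436\right)} = \frac{455 - 38}{1 - 872} = \frac{455 - 38}{-871} = 417 \left(- \frac{1}{871}\right) = - \frac{417}{871}$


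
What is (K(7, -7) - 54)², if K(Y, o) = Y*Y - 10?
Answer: 225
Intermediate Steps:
K(Y, o) = -10 + Y² (K(Y, o) = Y² - 10 = -10 + Y²)
(K(7, -7) - 54)² = ((-10 + 7²) - 54)² = ((-10 + 49) - 54)² = (39 - 54)² = (-15)² = 225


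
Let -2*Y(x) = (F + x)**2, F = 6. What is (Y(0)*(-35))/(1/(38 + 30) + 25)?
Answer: 680/27 ≈ 25.185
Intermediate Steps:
Y(x) = -(6 + x)**2/2
(Y(0)*(-35))/(1/(38 + 30) + 25) = (-(6 + 0)**2/2*(-35))/(1/(38 + 30) + 25) = (-1/2*6**2*(-35))/(1/68 + 25) = (-1/2*36*(-35))/(1/68 + 25) = (-18*(-35))/(1701/68) = 630*(68/1701) = 680/27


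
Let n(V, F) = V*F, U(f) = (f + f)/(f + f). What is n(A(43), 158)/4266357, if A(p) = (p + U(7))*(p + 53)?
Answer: 222464/1422119 ≈ 0.15643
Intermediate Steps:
U(f) = 1 (U(f) = (2*f)/((2*f)) = (2*f)*(1/(2*f)) = 1)
A(p) = (1 + p)*(53 + p) (A(p) = (p + 1)*(p + 53) = (1 + p)*(53 + p))
n(V, F) = F*V
n(A(43), 158)/4266357 = (158*(53 + 43**2 + 54*43))/4266357 = (158*(53 + 1849 + 2322))*(1/4266357) = (158*4224)*(1/4266357) = 667392*(1/4266357) = 222464/1422119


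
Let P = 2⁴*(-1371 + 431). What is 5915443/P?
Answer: -5915443/15040 ≈ -393.31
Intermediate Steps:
P = -15040 (P = 16*(-940) = -15040)
5915443/P = 5915443/(-15040) = 5915443*(-1/15040) = -5915443/15040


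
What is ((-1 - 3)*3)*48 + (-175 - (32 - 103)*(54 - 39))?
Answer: 314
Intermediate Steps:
((-1 - 3)*3)*48 + (-175 - (32 - 103)*(54 - 39)) = -4*3*48 + (-175 - (-71)*15) = -12*48 + (-175 - 1*(-1065)) = -576 + (-175 + 1065) = -576 + 890 = 314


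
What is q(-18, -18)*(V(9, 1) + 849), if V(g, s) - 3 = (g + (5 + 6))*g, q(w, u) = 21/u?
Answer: -1204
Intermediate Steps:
V(g, s) = 3 + g*(11 + g) (V(g, s) = 3 + (g + (5 + 6))*g = 3 + (g + 11)*g = 3 + (11 + g)*g = 3 + g*(11 + g))
q(-18, -18)*(V(9, 1) + 849) = (21/(-18))*((3 + 9² + 11*9) + 849) = (21*(-1/18))*((3 + 81 + 99) + 849) = -7*(183 + 849)/6 = -7/6*1032 = -1204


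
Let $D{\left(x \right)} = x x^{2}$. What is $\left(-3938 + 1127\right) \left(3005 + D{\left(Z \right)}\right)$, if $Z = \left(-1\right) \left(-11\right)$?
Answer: $-12188496$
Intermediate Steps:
$Z = 11$
$D{\left(x \right)} = x^{3}$
$\left(-3938 + 1127\right) \left(3005 + D{\left(Z \right)}\right) = \left(-3938 + 1127\right) \left(3005 + 11^{3}\right) = - 2811 \left(3005 + 1331\right) = \left(-2811\right) 4336 = -12188496$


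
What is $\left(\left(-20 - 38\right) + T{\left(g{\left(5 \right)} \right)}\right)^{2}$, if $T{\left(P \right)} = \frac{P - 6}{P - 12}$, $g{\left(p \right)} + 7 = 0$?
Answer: $\frac{1185921}{361} \approx 3285.1$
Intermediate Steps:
$g{\left(p \right)} = -7$ ($g{\left(p \right)} = -7 + 0 = -7$)
$T{\left(P \right)} = \frac{-6 + P}{-12 + P}$
$\left(\left(-20 - 38\right) + T{\left(g{\left(5 \right)} \right)}\right)^{2} = \left(\left(-20 - 38\right) + \frac{-6 - 7}{-12 - 7}\right)^{2} = \left(-58 + \frac{1}{-19} \left(-13\right)\right)^{2} = \left(-58 - - \frac{13}{19}\right)^{2} = \left(-58 + \frac{13}{19}\right)^{2} = \left(- \frac{1089}{19}\right)^{2} = \frac{1185921}{361}$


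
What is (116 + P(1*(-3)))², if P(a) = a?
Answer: 12769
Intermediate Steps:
(116 + P(1*(-3)))² = (116 + 1*(-3))² = (116 - 3)² = 113² = 12769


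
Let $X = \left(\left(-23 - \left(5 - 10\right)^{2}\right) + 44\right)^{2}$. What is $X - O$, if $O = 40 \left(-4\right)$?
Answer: $176$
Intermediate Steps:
$X = 16$ ($X = \left(\left(-23 - \left(5 - 10\right)^{2}\right) + 44\right)^{2} = \left(\left(-23 - \left(-5\right)^{2}\right) + 44\right)^{2} = \left(\left(-23 - 25\right) + 44\right)^{2} = \left(-48 + 44\right)^{2} = \left(-4\right)^{2} = 16$)
$O = -160$
$X - O = 16 - -160 = 16 + 160 = 176$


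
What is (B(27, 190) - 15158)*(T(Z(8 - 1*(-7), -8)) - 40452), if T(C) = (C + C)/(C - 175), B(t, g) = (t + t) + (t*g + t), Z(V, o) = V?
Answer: 6438046545/16 ≈ 4.0238e+8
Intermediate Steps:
B(t, g) = 3*t + g*t (B(t, g) = 2*t + (g*t + t) = 2*t + (t + g*t) = 3*t + g*t)
T(C) = 2*C/(-175 + C) (T(C) = (2*C)/(-175 + C) = 2*C/(-175 + C))
(B(27, 190) - 15158)*(T(Z(8 - 1*(-7), -8)) - 40452) = (27*(3 + 190) - 15158)*(2*(8 - 1*(-7))/(-175 + (8 - 1*(-7))) - 40452) = (27*193 - 15158)*(2*(8 + 7)/(-175 + (8 + 7)) - 40452) = (5211 - 15158)*(2*15/(-175 + 15) - 40452) = -9947*(2*15/(-160) - 40452) = -9947*(2*15*(-1/160) - 40452) = -9947*(-3/16 - 40452) = -9947*(-647235/16) = 6438046545/16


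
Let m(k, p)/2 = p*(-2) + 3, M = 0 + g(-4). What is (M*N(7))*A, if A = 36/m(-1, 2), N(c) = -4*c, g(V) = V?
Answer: -2016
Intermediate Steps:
M = -4 (M = 0 - 4 = -4)
m(k, p) = 6 - 4*p (m(k, p) = 2*(p*(-2) + 3) = 2*(-2*p + 3) = 2*(3 - 2*p) = 6 - 4*p)
A = -18 (A = 36/(6 - 4*2) = 36/(6 - 8) = 36/(-2) = 36*(-½) = -18)
(M*N(7))*A = -(-16)*7*(-18) = -4*(-28)*(-18) = 112*(-18) = -2016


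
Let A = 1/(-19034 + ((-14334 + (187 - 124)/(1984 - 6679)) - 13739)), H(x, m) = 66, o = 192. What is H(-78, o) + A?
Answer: 4865681851/73722476 ≈ 66.000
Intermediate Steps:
A = -1565/73722476 (A = 1/(-19034 + ((-14334 + 63/(-4695)) - 13739)) = 1/(-19034 + ((-14334 + 63*(-1/4695)) - 13739)) = 1/(-19034 + ((-14334 - 21/1565) - 13739)) = 1/(-19034 + (-22432731/1565 - 13739)) = 1/(-19034 - 43934266/1565) = 1/(-73722476/1565) = -1565/73722476 ≈ -2.1228e-5)
H(-78, o) + A = 66 - 1565/73722476 = 4865681851/73722476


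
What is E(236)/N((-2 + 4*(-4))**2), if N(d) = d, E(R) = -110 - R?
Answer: -173/162 ≈ -1.0679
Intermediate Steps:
E(236)/N((-2 + 4*(-4))**2) = (-110 - 1*236)/((-2 + 4*(-4))**2) = (-110 - 236)/((-2 - 16)**2) = -346/((-18)**2) = -346/324 = -346*1/324 = -173/162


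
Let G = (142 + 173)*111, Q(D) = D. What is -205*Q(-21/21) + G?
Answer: 35170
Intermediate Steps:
G = 34965 (G = 315*111 = 34965)
-205*Q(-21/21) + G = -(-4305)/21 + 34965 = -205*(-1) + 34965 = 205 + 34965 = 35170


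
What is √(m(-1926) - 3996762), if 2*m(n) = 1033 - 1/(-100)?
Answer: I*√1598498198/20 ≈ 1999.1*I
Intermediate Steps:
m(n) = 103301/200 (m(n) = (1033 - 1/(-100))/2 = (1033 - 1*(-1/100))/2 = (1033 + 1/100)/2 = (½)*(103301/100) = 103301/200)
√(m(-1926) - 3996762) = √(103301/200 - 3996762) = √(-799249099/200) = I*√1598498198/20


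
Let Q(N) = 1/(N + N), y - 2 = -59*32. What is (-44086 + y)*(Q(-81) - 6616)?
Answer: 2737359322/9 ≈ 3.0415e+8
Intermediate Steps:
y = -1886 (y = 2 - 59*32 = 2 - 1888 = -1886)
Q(N) = 1/(2*N)
(-44086 + y)*(Q(-81) - 6616) = (-44086 - 1886)*((½)/(-81) - 6616) = -45972*((½)*(-1/81) - 6616) = -45972*(-1/162 - 6616) = -45972*(-1071793/162) = 2737359322/9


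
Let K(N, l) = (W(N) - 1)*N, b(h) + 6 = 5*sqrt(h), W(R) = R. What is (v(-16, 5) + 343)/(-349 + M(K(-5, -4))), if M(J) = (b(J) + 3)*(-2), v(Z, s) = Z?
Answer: -112161/114649 + 3270*sqrt(30)/114649 ≈ -0.82208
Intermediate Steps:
b(h) = -6 + 5*sqrt(h)
K(N, l) = N*(-1 + N) (K(N, l) = (N - 1)*N = (-1 + N)*N = N*(-1 + N))
M(J) = 6 - 10*sqrt(J) (M(J) = ((-6 + 5*sqrt(J)) + 3)*(-2) = (-3 + 5*sqrt(J))*(-2) = 6 - 10*sqrt(J))
(v(-16, 5) + 343)/(-349 + M(K(-5, -4))) = (-16 + 343)/(-349 + (6 - 10*sqrt(30))) = 327/(-349 + (6 - 10*sqrt(30))) = 327/(-343 - 10*sqrt(30))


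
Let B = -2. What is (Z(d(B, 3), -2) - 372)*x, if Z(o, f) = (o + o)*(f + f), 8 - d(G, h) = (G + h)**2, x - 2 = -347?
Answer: 147660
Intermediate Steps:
x = -345 (x = 2 - 347 = -345)
d(G, h) = 8 - (G + h)**2
Z(o, f) = 4*f*o (Z(o, f) = (2*o)*(2*f) = 4*f*o)
(Z(d(B, 3), -2) - 372)*x = (4*(-2)*(8 - (-2 + 3)**2) - 372)*(-345) = (4*(-2)*(8 - 1*1**2) - 372)*(-345) = (4*(-2)*(8 - 1*1) - 372)*(-345) = (4*(-2)*(8 - 1) - 372)*(-345) = (4*(-2)*7 - 372)*(-345) = (-56 - 372)*(-345) = -428*(-345) = 147660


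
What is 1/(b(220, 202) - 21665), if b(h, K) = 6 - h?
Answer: -1/21879 ≈ -4.5706e-5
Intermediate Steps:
1/(b(220, 202) - 21665) = 1/((6 - 1*220) - 21665) = 1/((6 - 220) - 21665) = 1/(-214 - 21665) = 1/(-21879) = -1/21879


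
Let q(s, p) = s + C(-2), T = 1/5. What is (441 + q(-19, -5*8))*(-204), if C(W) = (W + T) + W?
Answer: -426564/5 ≈ -85313.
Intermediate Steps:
T = 1/5 ≈ 0.20000
C(W) = 1/5 + 2*W (C(W) = (W + 1/5) + W = (1/5 + W) + W = 1/5 + 2*W)
q(s, p) = -19/5 + s (q(s, p) = s + (1/5 + 2*(-2)) = s + (1/5 - 4) = s - 19/5 = -19/5 + s)
(441 + q(-19, -5*8))*(-204) = (441 + (-19/5 - 19))*(-204) = (441 - 114/5)*(-204) = (2091/5)*(-204) = -426564/5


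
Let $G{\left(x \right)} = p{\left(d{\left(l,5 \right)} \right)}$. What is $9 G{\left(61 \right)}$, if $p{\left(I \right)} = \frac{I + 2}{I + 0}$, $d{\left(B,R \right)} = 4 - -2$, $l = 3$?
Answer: $12$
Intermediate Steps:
$d{\left(B,R \right)} = 6$ ($d{\left(B,R \right)} = 4 + 2 = 6$)
$p{\left(I \right)} = \frac{2 + I}{I}$
$G{\left(x \right)} = \frac{4}{3}$ ($G{\left(x \right)} = \frac{2 + 6}{6} = \frac{1}{6} \cdot 8 = \frac{4}{3}$)
$9 G{\left(61 \right)} = 9 \cdot \frac{4}{3} = 12$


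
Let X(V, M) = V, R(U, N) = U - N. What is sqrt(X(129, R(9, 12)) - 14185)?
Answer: 2*I*sqrt(3514) ≈ 118.56*I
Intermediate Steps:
sqrt(X(129, R(9, 12)) - 14185) = sqrt(129 - 14185) = sqrt(-14056) = 2*I*sqrt(3514)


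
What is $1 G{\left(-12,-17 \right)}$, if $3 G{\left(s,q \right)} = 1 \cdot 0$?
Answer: $0$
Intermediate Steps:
$G{\left(s,q \right)} = 0$ ($G{\left(s,q \right)} = \frac{1 \cdot 0}{3} = \frac{1}{3} \cdot 0 = 0$)
$1 G{\left(-12,-17 \right)} = 1 \cdot 0 = 0$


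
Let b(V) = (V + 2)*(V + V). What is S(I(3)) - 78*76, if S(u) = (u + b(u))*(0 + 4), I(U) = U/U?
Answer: -5900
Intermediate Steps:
b(V) = 2*V*(2 + V) (b(V) = (2 + V)*(2*V) = 2*V*(2 + V))
I(U) = 1
S(u) = 4*u + 8*u*(2 + u) (S(u) = (u + 2*u*(2 + u))*(0 + 4) = (u + 2*u*(2 + u))*4 = 4*u + 8*u*(2 + u))
S(I(3)) - 78*76 = 4*1*(5 + 2*1) - 78*76 = 4*1*(5 + 2) - 5928 = 4*1*7 - 5928 = 28 - 5928 = -5900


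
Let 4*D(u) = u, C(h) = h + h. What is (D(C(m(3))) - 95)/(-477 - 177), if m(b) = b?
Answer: 187/1308 ≈ 0.14297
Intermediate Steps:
C(h) = 2*h
D(u) = u/4
(D(C(m(3))) - 95)/(-477 - 177) = ((2*3)/4 - 95)/(-477 - 177) = ((¼)*6 - 95)/(-654) = (3/2 - 95)*(-1/654) = -187/2*(-1/654) = 187/1308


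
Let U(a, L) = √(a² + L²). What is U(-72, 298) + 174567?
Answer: 174567 + 2*√23497 ≈ 1.7487e+5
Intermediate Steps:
U(a, L) = √(L² + a²)
U(-72, 298) + 174567 = √(298² + (-72)²) + 174567 = √(88804 + 5184) + 174567 = √93988 + 174567 = 2*√23497 + 174567 = 174567 + 2*√23497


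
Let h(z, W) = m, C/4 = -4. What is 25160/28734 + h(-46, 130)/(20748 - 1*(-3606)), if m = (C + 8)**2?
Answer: 51215468/58315653 ≈ 0.87825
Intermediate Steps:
C = -16 (C = 4*(-4) = -16)
m = 64 (m = (-16 + 8)**2 = (-8)**2 = 64)
h(z, W) = 64
25160/28734 + h(-46, 130)/(20748 - 1*(-3606)) = 25160/28734 + 64/(20748 - 1*(-3606)) = 25160*(1/28734) + 64/(20748 + 3606) = 12580/14367 + 64/24354 = 12580/14367 + 64*(1/24354) = 12580/14367 + 32/12177 = 51215468/58315653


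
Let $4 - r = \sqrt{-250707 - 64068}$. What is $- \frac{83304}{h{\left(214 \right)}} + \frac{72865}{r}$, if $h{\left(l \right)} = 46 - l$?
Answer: $\frac{1094679781}{2203537} + \frac{1092975 i \sqrt{1399}}{314791} \approx 496.78 + 129.87 i$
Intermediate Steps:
$r = 4 - 15 i \sqrt{1399}$ ($r = 4 - \sqrt{-250707 - 64068} = 4 - \sqrt{-314775} = 4 - 15 i \sqrt{1399} \approx 4.0 - 561.05 i$)
$- \frac{83304}{h{\left(214 \right)}} + \frac{72865}{r} = - \frac{83304}{46 - 214} + \frac{72865}{4 - 15 i \sqrt{1399}} = - \frac{83304}{-168} + \frac{72865}{4 - 15 i \sqrt{1399}} = \left(-83304\right) \left(- \frac{1}{168}\right) + \frac{72865}{4 - 15 i \sqrt{1399}} = \frac{3471}{7} + \frac{72865}{4 - 15 i \sqrt{1399}}$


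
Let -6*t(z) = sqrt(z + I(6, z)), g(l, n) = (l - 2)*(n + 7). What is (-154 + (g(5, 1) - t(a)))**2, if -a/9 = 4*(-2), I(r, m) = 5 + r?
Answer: (780 - sqrt(83))**2/36 ≈ 16508.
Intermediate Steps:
g(l, n) = (-2 + l)*(7 + n)
a = 72 (a = -36*(-2) = -9*(-8) = 72)
t(z) = -sqrt(11 + z)/6 (t(z) = -sqrt(z + (5 + 6))/6 = -sqrt(z + 11)/6 = -sqrt(11 + z)/6)
(-154 + (g(5, 1) - t(a)))**2 = (-154 + ((-14 - 2*1 + 7*5 + 5*1) - (-1)*sqrt(11 + 72)/6))**2 = (-154 + ((-14 - 2 + 35 + 5) - (-1)*sqrt(83)/6))**2 = (-154 + (24 + sqrt(83)/6))**2 = (-130 + sqrt(83)/6)**2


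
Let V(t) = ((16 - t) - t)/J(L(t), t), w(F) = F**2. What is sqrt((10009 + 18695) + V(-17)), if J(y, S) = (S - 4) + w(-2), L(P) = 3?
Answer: sqrt(8294606)/17 ≈ 169.41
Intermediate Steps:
J(y, S) = S (J(y, S) = (S - 4) + (-2)**2 = (-4 + S) + 4 = S)
V(t) = (16 - 2*t)/t (V(t) = ((16 - t) - t)/t = (16 - 2*t)/t)
sqrt((10009 + 18695) + V(-17)) = sqrt((10009 + 18695) + (-2 + 16/(-17))) = sqrt(28704 + (-2 + 16*(-1/17))) = sqrt(28704 + (-2 - 16/17)) = sqrt(28704 - 50/17) = sqrt(487918/17) = sqrt(8294606)/17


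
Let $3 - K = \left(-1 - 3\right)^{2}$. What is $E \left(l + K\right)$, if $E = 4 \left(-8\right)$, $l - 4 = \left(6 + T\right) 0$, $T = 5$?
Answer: $288$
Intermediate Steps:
$l = 4$ ($l = 4 + \left(6 + 5\right) 0 = 4 + 11 \cdot 0 = 4 + 0 = 4$)
$K = -13$ ($K = 3 - \left(-1 - 3\right)^{2} = 3 - \left(-4\right)^{2} = 3 - 16 = -13$)
$E = -32$
$E \left(l + K\right) = - 32 \left(4 - 13\right) = \left(-32\right) \left(-9\right) = 288$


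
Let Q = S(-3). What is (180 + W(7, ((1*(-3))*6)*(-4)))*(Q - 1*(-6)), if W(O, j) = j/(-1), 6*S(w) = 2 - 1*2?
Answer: 648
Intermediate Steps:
S(w) = 0 (S(w) = (2 - 1*2)/6 = (2 - 2)/6 = (1/6)*0 = 0)
Q = 0
W(O, j) = -j (W(O, j) = j*(-1) = -j)
(180 + W(7, ((1*(-3))*6)*(-4)))*(Q - 1*(-6)) = (180 - (1*(-3))*6*(-4))*(0 - 1*(-6)) = (180 - (-3*6)*(-4))*(0 + 6) = (180 - (-18)*(-4))*6 = (180 - 1*72)*6 = (180 - 72)*6 = 108*6 = 648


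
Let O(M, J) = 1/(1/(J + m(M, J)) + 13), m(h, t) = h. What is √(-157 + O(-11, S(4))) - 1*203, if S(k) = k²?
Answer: -203 + I*√683562/66 ≈ -203.0 + 12.527*I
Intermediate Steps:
O(M, J) = 1/(13 + 1/(J + M)) (O(M, J) = 1/(1/(J + M) + 13) = 1/(13 + 1/(J + M)))
√(-157 + O(-11, S(4))) - 1*203 = √(-157 + (4² - 11)/(1 + 13*4² + 13*(-11))) - 1*203 = √(-157 + (16 - 11)/(1 + 13*16 - 143)) - 203 = √(-157 + 5/(1 + 208 - 143)) - 203 = √(-157 + 5/66) - 203 = √(-10357/66) - 203 = I*√683562/66 - 203 = -203 + I*√683562/66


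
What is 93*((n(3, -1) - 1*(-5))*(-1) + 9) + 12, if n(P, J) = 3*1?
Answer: 105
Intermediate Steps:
n(P, J) = 3
93*((n(3, -1) - 1*(-5))*(-1) + 9) + 12 = 93*((3 - 1*(-5))*(-1) + 9) + 12 = 93*((3 + 5)*(-1) + 9) + 12 = 93*(8*(-1) + 9) + 12 = 93*(-8 + 9) + 12 = 93*1 + 12 = 93 + 12 = 105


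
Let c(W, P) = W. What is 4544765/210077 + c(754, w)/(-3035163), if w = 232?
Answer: 13793944173637/637617937551 ≈ 21.634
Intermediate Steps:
4544765/210077 + c(754, w)/(-3035163) = 4544765/210077 + 754/(-3035163) = 4544765*(1/210077) + 754*(-1/3035163) = 4544765/210077 - 754/3035163 = 13793944173637/637617937551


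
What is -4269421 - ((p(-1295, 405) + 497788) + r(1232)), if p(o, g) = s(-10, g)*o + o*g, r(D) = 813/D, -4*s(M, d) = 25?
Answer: -5237020601/1232 ≈ -4.2508e+6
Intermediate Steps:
s(M, d) = -25/4 (s(M, d) = -¼*25 = -25/4)
p(o, g) = -25*o/4 + g*o (p(o, g) = -25*o/4 + o*g = -25*o/4 + g*o)
-4269421 - ((p(-1295, 405) + 497788) + r(1232)) = -4269421 - (((¼)*(-1295)*(-25 + 4*405) + 497788) + 813/1232) = -4269421 - (((¼)*(-1295)*(-25 + 1620) + 497788) + 813*(1/1232)) = -4269421 - (((¼)*(-1295)*1595 + 497788) + 813/1232) = -4269421 - ((-2065525/4 + 497788) + 813/1232) = -4269421 - (-74373/4 + 813/1232) = -4269421 - 1*(-22906071/1232) = -4269421 + 22906071/1232 = -5237020601/1232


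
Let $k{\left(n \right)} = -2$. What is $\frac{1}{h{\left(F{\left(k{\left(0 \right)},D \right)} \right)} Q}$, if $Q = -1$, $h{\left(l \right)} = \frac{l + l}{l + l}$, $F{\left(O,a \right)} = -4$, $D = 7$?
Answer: $-1$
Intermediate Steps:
$h{\left(l \right)} = 1$ ($h{\left(l \right)} = \frac{2 l}{2 l} = 2 l \frac{1}{2 l} = 1$)
$\frac{1}{h{\left(F{\left(k{\left(0 \right)},D \right)} \right)} Q} = \frac{1}{1 \left(-1\right)} = \frac{1}{-1} = -1$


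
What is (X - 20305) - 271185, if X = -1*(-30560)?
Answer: -260930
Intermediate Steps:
X = 30560
(X - 20305) - 271185 = (30560 - 20305) - 271185 = 10255 - 271185 = -260930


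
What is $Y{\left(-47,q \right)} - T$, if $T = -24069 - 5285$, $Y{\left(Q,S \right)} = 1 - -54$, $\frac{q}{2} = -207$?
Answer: $29409$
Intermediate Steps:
$q = -414$ ($q = 2 \left(-207\right) = -414$)
$Y{\left(Q,S \right)} = 55$ ($Y{\left(Q,S \right)} = 1 + 54 = 55$)
$T = -29354$ ($T = -24069 - 5285 = -29354$)
$Y{\left(-47,q \right)} - T = 55 - -29354 = 55 + 29354 = 29409$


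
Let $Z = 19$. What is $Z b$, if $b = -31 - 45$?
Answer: $-1444$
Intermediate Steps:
$b = -76$ ($b = -31 - 45 = -76$)
$Z b = 19 \left(-76\right) = -1444$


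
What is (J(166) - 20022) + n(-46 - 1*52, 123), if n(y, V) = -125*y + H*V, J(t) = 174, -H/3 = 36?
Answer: -20882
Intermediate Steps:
H = -108 (H = -3*36 = -108)
n(y, V) = -125*y - 108*V
(J(166) - 20022) + n(-46 - 1*52, 123) = (174 - 20022) + (-125*(-46 - 1*52) - 108*123) = -19848 + (-125*(-46 - 52) - 13284) = -19848 + (-125*(-98) - 13284) = -19848 + (12250 - 13284) = -19848 - 1034 = -20882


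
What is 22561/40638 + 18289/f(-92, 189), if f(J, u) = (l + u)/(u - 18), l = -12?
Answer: 42365348873/2397642 ≈ 17670.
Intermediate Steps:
f(J, u) = (-12 + u)/(-18 + u) (f(J, u) = (-12 + u)/(u - 18) = (-12 + u)/(-18 + u))
22561/40638 + 18289/f(-92, 189) = 22561/40638 + 18289/(((-12 + 189)/(-18 + 189))) = 22561*(1/40638) + 18289/((177/171)) = 22561/40638 + 18289/(((1/171)*177)) = 22561/40638 + 18289/(59/57) = 22561/40638 + 18289*(57/59) = 22561/40638 + 1042473/59 = 42365348873/2397642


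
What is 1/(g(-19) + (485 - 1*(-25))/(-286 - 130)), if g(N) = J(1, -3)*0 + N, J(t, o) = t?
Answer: -208/4207 ≈ -0.049441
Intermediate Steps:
g(N) = N (g(N) = 1*0 + N = 0 + N = N)
1/(g(-19) + (485 - 1*(-25))/(-286 - 130)) = 1/(-19 + (485 - 1*(-25))/(-286 - 130)) = 1/(-19 + (485 + 25)/(-416)) = 1/(-19 + 510*(-1/416)) = 1/(-19 - 255/208) = 1/(-4207/208) = -208/4207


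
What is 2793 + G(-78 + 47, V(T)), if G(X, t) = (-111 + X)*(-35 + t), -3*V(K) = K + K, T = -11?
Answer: 20165/3 ≈ 6721.7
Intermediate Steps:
V(K) = -2*K/3 (V(K) = -(K + K)/3 = -2*K/3)
2793 + G(-78 + 47, V(T)) = 2793 + (3885 - (-74)*(-11) - 35*(-78 + 47) + (-78 + 47)*(-⅔*(-11))) = 2793 + (3885 - 111*22/3 - 35*(-31) - 31*22/3) = 2793 + (3885 - 814 + 1085 - 682/3) = 2793 + 11786/3 = 20165/3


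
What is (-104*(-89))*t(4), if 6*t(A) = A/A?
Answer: 4628/3 ≈ 1542.7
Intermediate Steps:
t(A) = ⅙ (t(A) = (A/A)/6 = (⅙)*1 = ⅙)
(-104*(-89))*t(4) = -104*(-89)*(⅙) = 9256*(⅙) = 4628/3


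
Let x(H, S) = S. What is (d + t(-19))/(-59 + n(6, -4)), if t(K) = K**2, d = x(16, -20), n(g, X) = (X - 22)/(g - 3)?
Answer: -1023/203 ≈ -5.0394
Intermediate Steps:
n(g, X) = (-22 + X)/(-3 + g)
d = -20
(d + t(-19))/(-59 + n(6, -4)) = (-20 + (-19)**2)/(-59 + (-22 - 4)/(-3 + 6)) = (-20 + 361)/(-59 - 26/3) = 341/(-59 + (1/3)*(-26)) = 341/(-59 - 26/3) = 341/(-203/3) = 341*(-3/203) = -1023/203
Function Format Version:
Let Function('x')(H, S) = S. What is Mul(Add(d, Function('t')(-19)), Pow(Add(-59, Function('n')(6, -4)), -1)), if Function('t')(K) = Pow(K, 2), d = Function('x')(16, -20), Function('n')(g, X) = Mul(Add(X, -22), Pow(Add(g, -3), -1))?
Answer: Rational(-1023, 203) ≈ -5.0394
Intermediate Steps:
Function('n')(g, X) = Mul(Pow(Add(-3, g), -1), Add(-22, X)) (Function('n')(g, X) = Mul(Add(-22, X), Pow(Add(-3, g), -1)) = Mul(Pow(Add(-3, g), -1), Add(-22, X)))
d = -20
Mul(Add(d, Function('t')(-19)), Pow(Add(-59, Function('n')(6, -4)), -1)) = Mul(Add(-20, Pow(-19, 2)), Pow(Add(-59, Mul(Pow(Add(-3, 6), -1), Add(-22, -4))), -1)) = Mul(Add(-20, 361), Pow(Add(-59, Mul(Pow(3, -1), -26)), -1)) = Mul(341, Pow(Add(-59, Mul(Rational(1, 3), -26)), -1)) = Mul(341, Pow(Add(-59, Rational(-26, 3)), -1)) = Mul(341, Pow(Rational(-203, 3), -1)) = Mul(341, Rational(-3, 203)) = Rational(-1023, 203)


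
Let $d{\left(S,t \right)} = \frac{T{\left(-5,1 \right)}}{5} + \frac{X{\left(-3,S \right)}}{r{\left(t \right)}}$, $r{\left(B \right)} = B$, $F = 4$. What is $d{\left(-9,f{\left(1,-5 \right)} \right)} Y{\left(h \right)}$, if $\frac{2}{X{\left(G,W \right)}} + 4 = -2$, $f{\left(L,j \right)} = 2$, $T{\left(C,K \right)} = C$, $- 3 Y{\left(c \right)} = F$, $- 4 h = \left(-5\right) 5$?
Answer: $\frac{14}{9} \approx 1.5556$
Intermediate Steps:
$h = \frac{25}{4}$ ($h = - \frac{\left(-5\right) 5}{4} = \left(- \frac{1}{4}\right) \left(-25\right) = \frac{25}{4} \approx 6.25$)
$Y{\left(c \right)} = - \frac{4}{3}$ ($Y{\left(c \right)} = \left(- \frac{1}{3}\right) 4 = - \frac{4}{3}$)
$X{\left(G,W \right)} = - \frac{1}{3}$ ($X{\left(G,W \right)} = \frac{2}{-4 - 2} = \frac{2}{-6} = 2 \left(- \frac{1}{6}\right) = - \frac{1}{3}$)
$d{\left(S,t \right)} = -1 - \frac{1}{3 t}$ ($d{\left(S,t \right)} = - \frac{5}{5} - \frac{1}{3 t} = \left(-5\right) \frac{1}{5} - \frac{1}{3 t} = -1 - \frac{1}{3 t}$)
$d{\left(-9,f{\left(1,-5 \right)} \right)} Y{\left(h \right)} = \frac{- \frac{1}{3} - 2}{2} \left(- \frac{4}{3}\right) = \frac{1}{2} \left(- \frac{7}{3}\right) \left(- \frac{4}{3}\right) = \left(- \frac{7}{6}\right) \left(- \frac{4}{3}\right) = \frac{14}{9}$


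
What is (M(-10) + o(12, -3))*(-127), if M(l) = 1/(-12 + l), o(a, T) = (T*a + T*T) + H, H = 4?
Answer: 64389/22 ≈ 2926.8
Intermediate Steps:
o(a, T) = 4 + T² + T*a (o(a, T) = (T*a + T*T) + 4 = (T*a + T²) + 4 = (T² + T*a) + 4 = 4 + T² + T*a)
(M(-10) + o(12, -3))*(-127) = (1/(-12 - 10) + (4 + (-3)² - 3*12))*(-127) = (1/(-22) + (4 + 9 - 36))*(-127) = (-1/22 - 23)*(-127) = -507/22*(-127) = 64389/22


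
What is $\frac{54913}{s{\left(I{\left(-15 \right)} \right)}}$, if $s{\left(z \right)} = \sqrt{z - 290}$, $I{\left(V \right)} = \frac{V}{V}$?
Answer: $- \frac{54913 i}{17} \approx - 3230.2 i$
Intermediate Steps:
$I{\left(V \right)} = 1$
$s{\left(z \right)} = \sqrt{-290 + z}$
$\frac{54913}{s{\left(I{\left(-15 \right)} \right)}} = \frac{54913}{\sqrt{-290 + 1}} = \frac{54913}{\sqrt{-289}} = \frac{54913}{17 i} = 54913 \left(- \frac{i}{17}\right) = - \frac{54913 i}{17}$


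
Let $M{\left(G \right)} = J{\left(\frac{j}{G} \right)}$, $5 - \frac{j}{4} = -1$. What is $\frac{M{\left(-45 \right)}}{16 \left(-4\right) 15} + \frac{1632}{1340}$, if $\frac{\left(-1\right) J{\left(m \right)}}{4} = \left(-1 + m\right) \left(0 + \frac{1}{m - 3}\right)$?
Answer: $\frac{1039493}{852240} \approx 1.2197$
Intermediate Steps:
$j = 24$ ($j = 20 - -4 = 20 + 4 = 24$)
$J{\left(m \right)} = - \frac{4 \left(-1 + m\right)}{-3 + m}$ ($J{\left(m \right)} = - 4 \left(-1 + m\right) \left(0 + \frac{1}{m - 3}\right) = - 4 \left(-1 + m\right) \left(0 + \frac{1}{-3 + m}\right) = - 4 \frac{-1 + m}{-3 + m} = - \frac{4 \left(-1 + m\right)}{-3 + m}$)
$M{\left(G \right)} = \frac{4 \left(1 - \frac{24}{G}\right)}{-3 + \frac{24}{G}}$
$\frac{M{\left(-45 \right)}}{16 \left(-4\right) 15} + \frac{1632}{1340} = \frac{\frac{4}{3} \frac{1}{-8 - 45} \left(24 - -45\right)}{16 \left(-4\right) 15} + \frac{1632}{1340} = \frac{\frac{4}{3} \frac{1}{-53} \left(24 + 45\right)}{\left(-64\right) 15} + 1632 \cdot \frac{1}{1340} = \frac{\frac{4}{3} \left(- \frac{1}{53}\right) 69}{-960} + \frac{408}{335} = \left(- \frac{92}{53}\right) \left(- \frac{1}{960}\right) + \frac{408}{335} = \frac{23}{12720} + \frac{408}{335} = \frac{1039493}{852240}$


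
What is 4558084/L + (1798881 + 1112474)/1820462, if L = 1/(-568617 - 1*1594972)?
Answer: -17953069295349814557/1820462 ≈ -9.8618e+12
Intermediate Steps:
L = -1/2163589 (L = 1/(-568617 - 1594972) = 1/(-2163589) = -1/2163589 ≈ -4.6220e-7)
4558084/L + (1798881 + 1112474)/1820462 = 4558084/(-1/2163589) + (1798881 + 1112474)/1820462 = 4558084*(-2163589) + 2911355*(1/1820462) = -9861820403476 + 2911355/1820462 = -17953069295349814557/1820462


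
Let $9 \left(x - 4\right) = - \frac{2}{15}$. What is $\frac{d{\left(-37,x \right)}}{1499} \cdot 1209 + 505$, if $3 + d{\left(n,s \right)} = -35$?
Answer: $\frac{711053}{1499} \approx 474.35$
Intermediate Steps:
$x = \frac{538}{135}$ ($x = 4 + \frac{\left(-2\right) \frac{1}{15}}{9} = 4 + \frac{1}{9} \left(- \frac{2}{15}\right) = 4 - \frac{2}{135} = \frac{538}{135} \approx 3.9852$)
$d{\left(n,s \right)} = -38$ ($d{\left(n,s \right)} = -3 - 35 = -38$)
$\frac{d{\left(-37,x \right)}}{1499} \cdot 1209 + 505 = - \frac{38}{1499} \cdot 1209 + 505 = \left(-38\right) \frac{1}{1499} \cdot 1209 + 505 = \left(- \frac{38}{1499}\right) 1209 + 505 = - \frac{45942}{1499} + 505 = \frac{711053}{1499}$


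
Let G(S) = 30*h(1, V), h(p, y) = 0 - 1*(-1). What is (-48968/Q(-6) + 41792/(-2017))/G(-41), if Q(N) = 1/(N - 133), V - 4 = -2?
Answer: 2288128932/10085 ≈ 2.2688e+5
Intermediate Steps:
V = 2 (V = 4 - 2 = 2)
h(p, y) = 1 (h(p, y) = 0 + 1 = 1)
Q(N) = 1/(-133 + N)
G(S) = 30 (G(S) = 30*1 = 30)
(-48968/Q(-6) + 41792/(-2017))/G(-41) = (-48968/(1/(-133 - 6)) + 41792/(-2017))/30 = (-48968/(1/(-139)) + 41792*(-1/2017))*(1/30) = (-48968/(-1/139) - 41792/2017)*(1/30) = (-48968*(-139) - 41792/2017)*(1/30) = (6806552 - 41792/2017)*(1/30) = (13728773592/2017)*(1/30) = 2288128932/10085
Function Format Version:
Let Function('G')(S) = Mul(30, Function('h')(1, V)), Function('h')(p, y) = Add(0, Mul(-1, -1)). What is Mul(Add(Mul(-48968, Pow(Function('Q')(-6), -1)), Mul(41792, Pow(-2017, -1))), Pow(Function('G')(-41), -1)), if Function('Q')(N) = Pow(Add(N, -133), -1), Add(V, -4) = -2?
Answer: Rational(2288128932, 10085) ≈ 2.2688e+5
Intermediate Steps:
V = 2 (V = Add(4, -2) = 2)
Function('h')(p, y) = 1 (Function('h')(p, y) = Add(0, 1) = 1)
Function('Q')(N) = Pow(Add(-133, N), -1)
Function('G')(S) = 30 (Function('G')(S) = Mul(30, 1) = 30)
Mul(Add(Mul(-48968, Pow(Function('Q')(-6), -1)), Mul(41792, Pow(-2017, -1))), Pow(Function('G')(-41), -1)) = Mul(Add(Mul(-48968, Pow(Pow(Add(-133, -6), -1), -1)), Mul(41792, Pow(-2017, -1))), Pow(30, -1)) = Mul(Add(Mul(-48968, Pow(Pow(-139, -1), -1)), Mul(41792, Rational(-1, 2017))), Rational(1, 30)) = Mul(Add(Mul(-48968, Pow(Rational(-1, 139), -1)), Rational(-41792, 2017)), Rational(1, 30)) = Mul(Add(Mul(-48968, -139), Rational(-41792, 2017)), Rational(1, 30)) = Mul(Add(6806552, Rational(-41792, 2017)), Rational(1, 30)) = Mul(Rational(13728773592, 2017), Rational(1, 30)) = Rational(2288128932, 10085)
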